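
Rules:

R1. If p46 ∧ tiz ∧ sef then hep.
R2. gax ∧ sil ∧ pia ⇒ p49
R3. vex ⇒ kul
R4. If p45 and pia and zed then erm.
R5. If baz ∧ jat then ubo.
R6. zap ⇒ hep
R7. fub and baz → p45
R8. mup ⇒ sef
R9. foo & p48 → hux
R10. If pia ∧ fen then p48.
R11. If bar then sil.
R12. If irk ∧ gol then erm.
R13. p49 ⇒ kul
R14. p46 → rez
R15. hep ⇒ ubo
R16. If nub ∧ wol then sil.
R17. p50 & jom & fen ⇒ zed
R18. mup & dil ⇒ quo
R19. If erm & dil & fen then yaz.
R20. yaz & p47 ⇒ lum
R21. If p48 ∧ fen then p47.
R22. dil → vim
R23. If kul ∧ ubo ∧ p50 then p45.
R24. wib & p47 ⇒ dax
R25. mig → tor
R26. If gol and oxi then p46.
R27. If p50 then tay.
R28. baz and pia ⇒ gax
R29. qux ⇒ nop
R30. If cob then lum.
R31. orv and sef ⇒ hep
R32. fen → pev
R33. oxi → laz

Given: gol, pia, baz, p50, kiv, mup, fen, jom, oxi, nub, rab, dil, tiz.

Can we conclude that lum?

No

Forward chaining from the given facts derives: sef, p48, zed, quo, p47, vim, p46, tay, gax, pev, laz, hep, rez, ubo.
Rules concluding lum: R20 needs yaz; R30 needs cob — none of these are established.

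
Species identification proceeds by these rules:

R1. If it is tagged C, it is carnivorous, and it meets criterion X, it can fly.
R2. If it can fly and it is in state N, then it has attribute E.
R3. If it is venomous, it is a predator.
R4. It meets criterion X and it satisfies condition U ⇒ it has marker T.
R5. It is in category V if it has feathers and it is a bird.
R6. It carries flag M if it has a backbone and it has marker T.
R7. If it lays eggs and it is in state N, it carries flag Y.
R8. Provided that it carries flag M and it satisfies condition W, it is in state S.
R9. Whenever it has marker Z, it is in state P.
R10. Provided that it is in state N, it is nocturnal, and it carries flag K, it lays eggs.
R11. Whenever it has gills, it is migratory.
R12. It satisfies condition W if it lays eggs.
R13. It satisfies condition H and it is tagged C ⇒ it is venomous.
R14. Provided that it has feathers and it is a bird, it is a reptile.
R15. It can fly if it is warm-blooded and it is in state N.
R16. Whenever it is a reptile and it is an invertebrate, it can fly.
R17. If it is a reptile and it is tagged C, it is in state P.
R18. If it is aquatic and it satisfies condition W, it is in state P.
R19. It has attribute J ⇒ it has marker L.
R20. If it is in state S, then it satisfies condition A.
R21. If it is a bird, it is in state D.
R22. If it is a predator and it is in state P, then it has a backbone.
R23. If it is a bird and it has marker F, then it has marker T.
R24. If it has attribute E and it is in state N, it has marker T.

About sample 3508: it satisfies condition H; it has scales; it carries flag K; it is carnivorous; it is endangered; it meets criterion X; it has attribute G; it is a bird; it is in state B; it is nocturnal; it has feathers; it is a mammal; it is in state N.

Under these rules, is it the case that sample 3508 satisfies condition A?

No

Forward chaining from the given facts derives: is in category V, lays eggs, satisfies condition W, is a reptile, is in state D, carries flag Y.
The only rule concluding "it satisfies condition A" is R20, which needs "it is in state S"; that is never established.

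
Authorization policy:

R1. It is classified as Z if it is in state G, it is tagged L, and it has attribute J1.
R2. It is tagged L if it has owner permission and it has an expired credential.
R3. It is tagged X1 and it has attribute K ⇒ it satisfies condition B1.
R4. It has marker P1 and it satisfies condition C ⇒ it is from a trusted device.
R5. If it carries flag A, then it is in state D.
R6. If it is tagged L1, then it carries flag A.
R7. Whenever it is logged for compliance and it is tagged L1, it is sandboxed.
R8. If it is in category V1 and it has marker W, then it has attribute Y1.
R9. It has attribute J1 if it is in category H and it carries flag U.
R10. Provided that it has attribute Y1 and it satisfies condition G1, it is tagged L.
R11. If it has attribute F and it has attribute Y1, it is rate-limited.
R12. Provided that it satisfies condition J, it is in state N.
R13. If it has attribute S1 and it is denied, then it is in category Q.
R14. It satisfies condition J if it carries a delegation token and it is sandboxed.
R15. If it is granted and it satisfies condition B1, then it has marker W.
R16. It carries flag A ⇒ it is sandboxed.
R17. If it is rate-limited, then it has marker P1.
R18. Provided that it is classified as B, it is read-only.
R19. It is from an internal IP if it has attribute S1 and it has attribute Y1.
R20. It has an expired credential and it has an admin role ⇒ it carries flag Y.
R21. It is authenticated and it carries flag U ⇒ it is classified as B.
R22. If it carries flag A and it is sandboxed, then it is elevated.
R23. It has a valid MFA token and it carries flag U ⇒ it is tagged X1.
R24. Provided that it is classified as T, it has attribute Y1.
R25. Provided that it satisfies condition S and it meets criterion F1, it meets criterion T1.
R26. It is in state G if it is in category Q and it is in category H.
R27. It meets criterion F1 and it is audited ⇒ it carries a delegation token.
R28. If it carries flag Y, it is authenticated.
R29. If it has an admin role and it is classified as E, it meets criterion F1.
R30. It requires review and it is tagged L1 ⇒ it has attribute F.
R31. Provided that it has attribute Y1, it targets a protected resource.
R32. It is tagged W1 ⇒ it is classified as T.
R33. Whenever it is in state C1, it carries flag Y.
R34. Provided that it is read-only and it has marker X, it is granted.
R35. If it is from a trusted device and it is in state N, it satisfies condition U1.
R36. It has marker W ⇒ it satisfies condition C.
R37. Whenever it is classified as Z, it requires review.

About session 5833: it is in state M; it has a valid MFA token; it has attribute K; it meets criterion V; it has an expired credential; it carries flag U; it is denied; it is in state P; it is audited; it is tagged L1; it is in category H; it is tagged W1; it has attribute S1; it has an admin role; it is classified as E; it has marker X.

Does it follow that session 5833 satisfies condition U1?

Forward chaining from the given facts derives: carries flag A, has attribute J1, is in category Q, is sandboxed, carries flag Y, is elevated, is tagged X1, is in state G, is authenticated, meets criterion F1, is classified as T, satisfies condition B1, is in state D, is classified as B, has attribute Y1, carries a delegation token, targets a protected resource, satisfies condition J, is read-only, is from an internal IP, is granted, is in state N, has marker W, satisfies condition C.
The only rule concluding "it satisfies condition U1" is R35, which needs "it is from a trusted device"; that is never established.

No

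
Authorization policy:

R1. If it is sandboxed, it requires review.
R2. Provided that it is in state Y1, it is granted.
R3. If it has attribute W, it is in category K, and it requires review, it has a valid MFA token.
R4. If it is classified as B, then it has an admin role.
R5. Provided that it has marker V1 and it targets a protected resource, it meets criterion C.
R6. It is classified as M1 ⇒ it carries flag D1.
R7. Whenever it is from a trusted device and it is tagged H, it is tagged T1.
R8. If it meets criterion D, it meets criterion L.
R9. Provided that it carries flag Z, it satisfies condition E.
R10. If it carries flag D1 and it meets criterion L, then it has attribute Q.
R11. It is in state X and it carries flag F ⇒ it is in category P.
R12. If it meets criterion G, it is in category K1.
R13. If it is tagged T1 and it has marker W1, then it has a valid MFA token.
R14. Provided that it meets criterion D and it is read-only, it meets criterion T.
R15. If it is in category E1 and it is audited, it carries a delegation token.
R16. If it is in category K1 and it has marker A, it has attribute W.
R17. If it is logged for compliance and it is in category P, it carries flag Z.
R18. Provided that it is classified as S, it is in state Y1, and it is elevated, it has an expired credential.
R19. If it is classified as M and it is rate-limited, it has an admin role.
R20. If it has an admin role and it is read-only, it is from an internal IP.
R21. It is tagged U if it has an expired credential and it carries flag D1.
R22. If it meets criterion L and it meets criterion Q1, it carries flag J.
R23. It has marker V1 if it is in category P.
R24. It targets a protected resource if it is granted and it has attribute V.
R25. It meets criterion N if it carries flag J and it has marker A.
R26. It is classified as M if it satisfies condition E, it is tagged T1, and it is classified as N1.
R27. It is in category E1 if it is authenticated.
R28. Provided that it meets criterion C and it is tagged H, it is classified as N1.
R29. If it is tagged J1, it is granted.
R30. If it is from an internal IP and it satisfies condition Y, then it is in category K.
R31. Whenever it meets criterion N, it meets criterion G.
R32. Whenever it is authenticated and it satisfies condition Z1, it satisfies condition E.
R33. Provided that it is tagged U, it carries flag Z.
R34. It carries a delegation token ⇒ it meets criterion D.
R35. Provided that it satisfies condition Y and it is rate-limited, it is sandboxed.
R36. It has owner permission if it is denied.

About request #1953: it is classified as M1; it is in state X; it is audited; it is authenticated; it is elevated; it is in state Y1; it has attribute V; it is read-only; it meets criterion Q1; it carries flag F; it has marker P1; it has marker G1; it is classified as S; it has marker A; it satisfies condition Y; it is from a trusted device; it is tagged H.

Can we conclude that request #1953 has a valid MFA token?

Forward chaining from the given facts derives: is granted, carries flag D1, is tagged T1, is in category P, has an expired credential, is tagged U, has marker V1, targets a protected resource, is in category E1, carries flag Z, meets criterion C, satisfies condition E, carries a delegation token, is classified as N1, meets criterion D, meets criterion L, has attribute Q, meets criterion T, carries flag J, meets criterion N, is classified as M, meets criterion G, is in category K1, has attribute W.
Rules concluding "it has a valid MFA token": R3 needs "it is in category K"; R13 needs "it has marker W1" — none of these are established.

No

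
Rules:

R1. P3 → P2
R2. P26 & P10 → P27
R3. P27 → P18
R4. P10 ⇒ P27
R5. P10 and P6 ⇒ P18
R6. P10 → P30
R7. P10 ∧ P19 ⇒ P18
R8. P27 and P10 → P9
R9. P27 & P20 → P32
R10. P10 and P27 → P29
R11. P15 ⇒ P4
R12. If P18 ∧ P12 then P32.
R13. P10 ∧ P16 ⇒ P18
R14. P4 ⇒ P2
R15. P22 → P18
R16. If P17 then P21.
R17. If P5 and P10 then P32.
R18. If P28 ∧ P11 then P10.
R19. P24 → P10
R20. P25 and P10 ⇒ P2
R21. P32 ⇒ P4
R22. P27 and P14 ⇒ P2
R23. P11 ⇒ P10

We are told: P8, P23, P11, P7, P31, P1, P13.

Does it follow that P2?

Forward chaining from the given facts derives: P10, P27, P30, P9, P29, P18.
Rules concluding P2: R1 needs P3; R14 needs P4; R20 needs P25; R22 needs P14 — none of these are established.

No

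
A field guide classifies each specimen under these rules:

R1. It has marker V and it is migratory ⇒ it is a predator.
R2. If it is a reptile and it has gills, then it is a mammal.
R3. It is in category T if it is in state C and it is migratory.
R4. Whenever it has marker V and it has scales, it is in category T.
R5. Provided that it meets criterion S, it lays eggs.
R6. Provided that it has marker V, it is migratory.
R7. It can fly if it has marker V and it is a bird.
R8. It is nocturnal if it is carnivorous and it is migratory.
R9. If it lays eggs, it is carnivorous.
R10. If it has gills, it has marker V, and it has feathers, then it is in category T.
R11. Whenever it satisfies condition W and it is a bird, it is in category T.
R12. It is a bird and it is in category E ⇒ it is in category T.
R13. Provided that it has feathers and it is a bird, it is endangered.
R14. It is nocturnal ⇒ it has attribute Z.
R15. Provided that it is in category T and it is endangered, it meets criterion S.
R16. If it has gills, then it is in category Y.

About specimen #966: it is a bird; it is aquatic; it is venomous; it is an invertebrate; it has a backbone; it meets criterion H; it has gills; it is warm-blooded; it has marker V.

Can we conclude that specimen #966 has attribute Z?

Forward chaining from the given facts derives: is migratory, can fly, is in category Y, is a predator.
The only rule concluding "it has attribute Z" is R14, which needs "it is nocturnal"; that is never established.

No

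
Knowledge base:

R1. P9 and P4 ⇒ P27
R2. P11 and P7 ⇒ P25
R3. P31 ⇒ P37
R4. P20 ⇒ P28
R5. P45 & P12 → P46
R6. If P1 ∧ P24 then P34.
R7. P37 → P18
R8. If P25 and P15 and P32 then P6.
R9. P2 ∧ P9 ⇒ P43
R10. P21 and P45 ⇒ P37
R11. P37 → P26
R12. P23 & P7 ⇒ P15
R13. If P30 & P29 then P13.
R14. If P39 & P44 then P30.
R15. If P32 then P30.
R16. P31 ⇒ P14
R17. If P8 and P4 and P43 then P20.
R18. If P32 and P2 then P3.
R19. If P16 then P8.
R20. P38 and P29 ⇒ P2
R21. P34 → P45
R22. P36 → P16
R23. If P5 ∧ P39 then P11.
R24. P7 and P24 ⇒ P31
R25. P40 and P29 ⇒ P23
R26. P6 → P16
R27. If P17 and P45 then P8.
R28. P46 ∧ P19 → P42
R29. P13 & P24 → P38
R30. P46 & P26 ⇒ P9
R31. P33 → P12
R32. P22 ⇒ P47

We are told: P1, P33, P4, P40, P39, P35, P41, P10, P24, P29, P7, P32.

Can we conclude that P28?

Forward chaining from the given facts derives: P34, P30, P45, P31, P23, P12, P37, P46, P18, P26, P15, P13, P14, P38, P9, P27, P2, P43, P3.
The only rule concluding P28 is R4, which needs P20; that is never established.

No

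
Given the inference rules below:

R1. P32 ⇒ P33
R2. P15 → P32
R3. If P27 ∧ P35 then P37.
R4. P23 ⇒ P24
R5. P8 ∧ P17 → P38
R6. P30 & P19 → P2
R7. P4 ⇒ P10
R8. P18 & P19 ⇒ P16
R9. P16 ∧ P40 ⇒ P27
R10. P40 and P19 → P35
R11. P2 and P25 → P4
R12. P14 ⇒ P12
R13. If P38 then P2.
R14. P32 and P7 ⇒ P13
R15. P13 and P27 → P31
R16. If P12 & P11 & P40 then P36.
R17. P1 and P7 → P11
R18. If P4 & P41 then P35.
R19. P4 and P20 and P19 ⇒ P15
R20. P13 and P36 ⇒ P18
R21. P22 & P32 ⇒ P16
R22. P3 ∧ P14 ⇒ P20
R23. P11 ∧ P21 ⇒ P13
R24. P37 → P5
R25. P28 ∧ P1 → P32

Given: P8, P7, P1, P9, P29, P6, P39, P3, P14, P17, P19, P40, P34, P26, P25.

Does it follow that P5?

Yes

P38  (by R5: P8, P17)
P35  (by R10: P40, P19)
P12  (by R12: P14)
P2  (by R13: P38)
P11  (by R17: P1, P7)
P20  (by R22: P3, P14)
P4  (by R11: P2, P25)
P36  (by R16: P12, P11, P40)
P15  (by R19: P4, P20, P19)
P32  (by R2: P15)
P13  (by R14: P32, P7)
P18  (by R20: P13, P36)
P16  (by R8: P18, P19)
P27  (by R9: P16, P40)
P37  (by R3: P27, P35)
P5  (by R24: P37)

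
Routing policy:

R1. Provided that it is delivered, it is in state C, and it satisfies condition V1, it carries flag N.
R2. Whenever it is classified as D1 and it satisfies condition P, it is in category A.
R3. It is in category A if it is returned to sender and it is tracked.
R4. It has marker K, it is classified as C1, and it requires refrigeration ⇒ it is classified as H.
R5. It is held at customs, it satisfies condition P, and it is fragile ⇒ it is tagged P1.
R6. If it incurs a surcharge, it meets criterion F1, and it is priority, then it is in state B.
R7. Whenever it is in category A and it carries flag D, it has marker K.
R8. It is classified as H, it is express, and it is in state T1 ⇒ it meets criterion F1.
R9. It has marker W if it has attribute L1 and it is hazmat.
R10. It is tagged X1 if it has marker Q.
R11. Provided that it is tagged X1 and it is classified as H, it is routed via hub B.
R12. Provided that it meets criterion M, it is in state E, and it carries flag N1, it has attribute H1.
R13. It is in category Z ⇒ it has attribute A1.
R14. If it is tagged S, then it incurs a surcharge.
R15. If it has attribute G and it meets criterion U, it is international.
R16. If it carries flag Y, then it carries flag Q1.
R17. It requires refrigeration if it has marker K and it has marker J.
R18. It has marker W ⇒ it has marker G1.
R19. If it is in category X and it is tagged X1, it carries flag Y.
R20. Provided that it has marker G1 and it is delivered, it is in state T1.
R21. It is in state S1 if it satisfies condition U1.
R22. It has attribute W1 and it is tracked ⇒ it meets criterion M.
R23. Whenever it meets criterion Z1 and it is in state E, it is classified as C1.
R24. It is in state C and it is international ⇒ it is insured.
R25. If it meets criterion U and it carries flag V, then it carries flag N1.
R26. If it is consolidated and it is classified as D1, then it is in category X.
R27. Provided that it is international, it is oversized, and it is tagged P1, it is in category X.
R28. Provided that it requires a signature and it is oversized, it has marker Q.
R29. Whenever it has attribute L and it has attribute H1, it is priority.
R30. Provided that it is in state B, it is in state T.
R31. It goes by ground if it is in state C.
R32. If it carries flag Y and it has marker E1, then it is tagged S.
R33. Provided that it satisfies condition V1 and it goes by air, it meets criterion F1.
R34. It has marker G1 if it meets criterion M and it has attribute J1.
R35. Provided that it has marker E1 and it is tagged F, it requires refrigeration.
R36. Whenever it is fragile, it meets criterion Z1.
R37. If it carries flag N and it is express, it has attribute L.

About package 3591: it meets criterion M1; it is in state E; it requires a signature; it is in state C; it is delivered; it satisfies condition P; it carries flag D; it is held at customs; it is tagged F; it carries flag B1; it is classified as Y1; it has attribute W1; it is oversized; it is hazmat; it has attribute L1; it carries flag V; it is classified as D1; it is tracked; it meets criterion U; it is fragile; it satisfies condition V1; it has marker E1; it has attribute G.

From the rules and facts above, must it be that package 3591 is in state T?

Forward chaining from the given facts derives: carries flag N, is in category A, is tagged P1, has marker K, has marker W, is international, has marker G1, is in state T1, meets criterion M, is insured, carries flag N1, is in category X, has marker Q, goes by ground, requires refrigeration, meets criterion Z1, is tagged X1, has attribute H1, carries flag Y, is classified as C1, is tagged S, is classified as H, is routed via hub B, incurs a surcharge, carries flag Q1.
The only rule concluding "it is in state T" is R30, which needs "it is in state B"; that is never established.

No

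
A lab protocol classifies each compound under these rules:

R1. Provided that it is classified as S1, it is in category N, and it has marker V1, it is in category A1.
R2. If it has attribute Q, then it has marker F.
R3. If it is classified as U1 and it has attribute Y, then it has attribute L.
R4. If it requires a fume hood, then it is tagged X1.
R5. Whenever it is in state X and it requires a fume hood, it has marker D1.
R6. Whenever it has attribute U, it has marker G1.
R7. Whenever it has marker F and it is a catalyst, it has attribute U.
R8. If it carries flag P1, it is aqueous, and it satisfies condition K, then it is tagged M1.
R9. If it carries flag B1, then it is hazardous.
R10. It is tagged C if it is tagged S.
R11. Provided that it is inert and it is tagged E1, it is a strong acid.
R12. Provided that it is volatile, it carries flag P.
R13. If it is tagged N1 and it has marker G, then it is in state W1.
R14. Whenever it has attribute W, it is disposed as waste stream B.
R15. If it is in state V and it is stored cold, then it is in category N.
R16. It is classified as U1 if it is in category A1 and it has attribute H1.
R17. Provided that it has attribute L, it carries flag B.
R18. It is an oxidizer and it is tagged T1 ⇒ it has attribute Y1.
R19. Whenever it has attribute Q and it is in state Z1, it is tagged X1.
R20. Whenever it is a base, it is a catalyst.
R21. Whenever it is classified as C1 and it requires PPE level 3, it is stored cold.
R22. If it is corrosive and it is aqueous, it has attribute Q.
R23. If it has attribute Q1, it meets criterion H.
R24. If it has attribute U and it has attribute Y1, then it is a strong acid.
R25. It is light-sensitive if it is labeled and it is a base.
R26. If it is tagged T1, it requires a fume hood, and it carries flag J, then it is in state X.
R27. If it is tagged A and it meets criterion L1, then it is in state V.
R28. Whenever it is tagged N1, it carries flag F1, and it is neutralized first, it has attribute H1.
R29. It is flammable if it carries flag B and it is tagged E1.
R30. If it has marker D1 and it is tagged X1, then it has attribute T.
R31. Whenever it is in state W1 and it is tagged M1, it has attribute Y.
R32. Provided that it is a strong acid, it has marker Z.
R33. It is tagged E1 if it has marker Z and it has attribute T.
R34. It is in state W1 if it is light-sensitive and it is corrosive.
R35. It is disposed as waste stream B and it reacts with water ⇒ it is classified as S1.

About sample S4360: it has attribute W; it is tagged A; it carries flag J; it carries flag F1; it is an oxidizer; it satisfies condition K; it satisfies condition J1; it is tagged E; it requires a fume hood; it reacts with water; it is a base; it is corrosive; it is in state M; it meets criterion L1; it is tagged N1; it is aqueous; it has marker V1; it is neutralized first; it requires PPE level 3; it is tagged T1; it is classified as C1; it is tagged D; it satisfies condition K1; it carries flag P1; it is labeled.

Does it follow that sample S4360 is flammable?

Yes

By R4 (it requires a fume hood): it is tagged X1.
By R8 (it carries flag P1, it is aqueous, it satisfies condition K): it is tagged M1.
By R14 (it has attribute W): it is disposed as waste stream B.
By R18 (it is an oxidizer, it is tagged T1): it has attribute Y1.
By R20 (it is a base): it is a catalyst.
By R21 (it is classified as C1, it requires PPE level 3): it is stored cold.
By R22 (it is corrosive, it is aqueous): it has attribute Q.
By R25 (it is labeled, it is a base): it is light-sensitive.
By R26 (it is tagged T1, it requires a fume hood, it carries flag J): it is in state X.
By R27 (it is tagged A, it meets criterion L1): it is in state V.
By R28 (it is tagged N1, it carries flag F1, it is neutralized first): it has attribute H1.
By R34 (it is light-sensitive, it is corrosive): it is in state W1.
By R35 (it is disposed as waste stream B, it reacts with water): it is classified as S1.
By R2 (it has attribute Q): it has marker F.
By R5 (it is in state X, it requires a fume hood): it has marker D1.
By R7 (it has marker F, it is a catalyst): it has attribute U.
By R15 (it is in state V, it is stored cold): it is in category N.
By R24 (it has attribute U, it has attribute Y1): it is a strong acid.
By R30 (it has marker D1, it is tagged X1): it has attribute T.
By R31 (it is in state W1, it is tagged M1): it has attribute Y.
By R32 (it is a strong acid): it has marker Z.
By R33 (it has marker Z, it has attribute T): it is tagged E1.
By R1 (it is classified as S1, it is in category N, it has marker V1): it is in category A1.
By R16 (it is in category A1, it has attribute H1): it is classified as U1.
By R3 (it is classified as U1, it has attribute Y): it has attribute L.
By R17 (it has attribute L): it carries flag B.
By R29 (it carries flag B, it is tagged E1): it is flammable.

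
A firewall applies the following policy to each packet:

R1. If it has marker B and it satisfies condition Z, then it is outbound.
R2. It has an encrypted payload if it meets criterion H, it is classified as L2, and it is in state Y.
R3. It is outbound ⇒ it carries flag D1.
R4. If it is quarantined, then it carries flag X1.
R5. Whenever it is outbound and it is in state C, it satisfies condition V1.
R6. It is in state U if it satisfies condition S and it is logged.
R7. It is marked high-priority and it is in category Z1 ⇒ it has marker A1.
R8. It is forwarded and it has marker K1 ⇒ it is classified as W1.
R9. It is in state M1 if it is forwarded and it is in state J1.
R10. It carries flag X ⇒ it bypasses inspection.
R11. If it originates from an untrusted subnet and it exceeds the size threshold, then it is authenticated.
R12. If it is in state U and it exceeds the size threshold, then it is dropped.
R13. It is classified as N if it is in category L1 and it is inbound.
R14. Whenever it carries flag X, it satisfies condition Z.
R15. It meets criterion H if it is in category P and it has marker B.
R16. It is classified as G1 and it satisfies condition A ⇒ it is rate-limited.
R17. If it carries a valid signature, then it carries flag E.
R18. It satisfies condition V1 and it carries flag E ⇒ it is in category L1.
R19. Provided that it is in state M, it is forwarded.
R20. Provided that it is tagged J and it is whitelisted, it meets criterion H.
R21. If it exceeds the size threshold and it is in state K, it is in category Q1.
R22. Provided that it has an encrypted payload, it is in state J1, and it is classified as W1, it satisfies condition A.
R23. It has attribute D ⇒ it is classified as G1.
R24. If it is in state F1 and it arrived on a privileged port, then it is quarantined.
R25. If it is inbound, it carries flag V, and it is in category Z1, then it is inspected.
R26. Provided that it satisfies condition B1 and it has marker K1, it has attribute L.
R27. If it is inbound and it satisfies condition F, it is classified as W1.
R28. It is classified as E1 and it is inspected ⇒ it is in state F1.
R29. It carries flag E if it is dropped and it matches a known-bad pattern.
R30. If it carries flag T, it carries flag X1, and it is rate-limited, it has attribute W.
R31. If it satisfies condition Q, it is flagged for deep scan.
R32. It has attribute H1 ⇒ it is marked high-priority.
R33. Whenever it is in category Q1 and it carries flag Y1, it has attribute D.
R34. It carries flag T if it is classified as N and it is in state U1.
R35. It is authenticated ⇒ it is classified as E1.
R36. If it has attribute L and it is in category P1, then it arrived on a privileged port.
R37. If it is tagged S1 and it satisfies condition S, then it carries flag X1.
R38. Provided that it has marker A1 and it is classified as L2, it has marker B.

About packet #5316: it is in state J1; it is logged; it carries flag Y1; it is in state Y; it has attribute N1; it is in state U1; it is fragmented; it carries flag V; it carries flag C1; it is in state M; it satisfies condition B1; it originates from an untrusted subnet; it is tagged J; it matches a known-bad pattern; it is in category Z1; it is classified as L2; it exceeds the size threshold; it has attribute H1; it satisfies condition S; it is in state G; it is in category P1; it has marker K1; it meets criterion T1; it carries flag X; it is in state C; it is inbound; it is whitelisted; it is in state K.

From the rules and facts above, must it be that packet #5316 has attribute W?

By R6 (it satisfies condition S, it is logged): it is in state U.
By R11 (it originates from an untrusted subnet, it exceeds the size threshold): it is authenticated.
By R12 (it is in state U, it exceeds the size threshold): it is dropped.
By R14 (it carries flag X): it satisfies condition Z.
By R19 (it is in state M): it is forwarded.
By R20 (it is tagged J, it is whitelisted): it meets criterion H.
By R21 (it exceeds the size threshold, it is in state K): it is in category Q1.
By R25 (it is inbound, it carries flag V, it is in category Z1): it is inspected.
By R26 (it satisfies condition B1, it has marker K1): it has attribute L.
By R29 (it is dropped, it matches a known-bad pattern): it carries flag E.
By R32 (it has attribute H1): it is marked high-priority.
By R33 (it is in category Q1, it carries flag Y1): it has attribute D.
By R35 (it is authenticated): it is classified as E1.
By R36 (it has attribute L, it is in category P1): it arrived on a privileged port.
By R2 (it meets criterion H, it is classified as L2, it is in state Y): it has an encrypted payload.
By R7 (it is marked high-priority, it is in category Z1): it has marker A1.
By R8 (it is forwarded, it has marker K1): it is classified as W1.
By R22 (it has an encrypted payload, it is in state J1, it is classified as W1): it satisfies condition A.
By R23 (it has attribute D): it is classified as G1.
By R28 (it is classified as E1, it is inspected): it is in state F1.
By R38 (it has marker A1, it is classified as L2): it has marker B.
By R1 (it has marker B, it satisfies condition Z): it is outbound.
By R5 (it is outbound, it is in state C): it satisfies condition V1.
By R16 (it is classified as G1, it satisfies condition A): it is rate-limited.
By R18 (it satisfies condition V1, it carries flag E): it is in category L1.
By R24 (it is in state F1, it arrived on a privileged port): it is quarantined.
By R4 (it is quarantined): it carries flag X1.
By R13 (it is in category L1, it is inbound): it is classified as N.
By R34 (it is classified as N, it is in state U1): it carries flag T.
By R30 (it carries flag T, it carries flag X1, it is rate-limited): it has attribute W.

Yes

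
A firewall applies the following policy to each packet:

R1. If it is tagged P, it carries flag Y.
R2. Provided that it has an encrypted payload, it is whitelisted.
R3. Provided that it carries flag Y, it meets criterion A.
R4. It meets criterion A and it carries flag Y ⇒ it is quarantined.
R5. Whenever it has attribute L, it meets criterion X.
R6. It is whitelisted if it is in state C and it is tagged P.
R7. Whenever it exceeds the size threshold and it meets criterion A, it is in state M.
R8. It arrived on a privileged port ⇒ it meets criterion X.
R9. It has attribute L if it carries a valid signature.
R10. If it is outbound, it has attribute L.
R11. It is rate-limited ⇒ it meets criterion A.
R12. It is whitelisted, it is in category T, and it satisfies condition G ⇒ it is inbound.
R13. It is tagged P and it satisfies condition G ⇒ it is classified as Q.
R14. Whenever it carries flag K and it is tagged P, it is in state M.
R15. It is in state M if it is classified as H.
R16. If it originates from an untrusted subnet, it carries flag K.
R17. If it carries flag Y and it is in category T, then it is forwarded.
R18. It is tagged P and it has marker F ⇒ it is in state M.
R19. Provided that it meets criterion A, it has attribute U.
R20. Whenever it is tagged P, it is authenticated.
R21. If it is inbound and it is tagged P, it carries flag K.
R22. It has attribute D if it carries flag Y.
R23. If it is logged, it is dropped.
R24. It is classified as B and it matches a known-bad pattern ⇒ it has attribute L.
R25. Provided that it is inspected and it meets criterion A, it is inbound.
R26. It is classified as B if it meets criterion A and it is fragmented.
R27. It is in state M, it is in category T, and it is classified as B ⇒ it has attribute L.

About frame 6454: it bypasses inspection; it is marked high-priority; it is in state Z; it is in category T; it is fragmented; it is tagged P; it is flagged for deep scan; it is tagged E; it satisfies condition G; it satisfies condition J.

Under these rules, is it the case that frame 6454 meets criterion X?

No

Forward chaining from the given facts derives: carries flag Y, meets criterion A, is quarantined, is classified as Q, is forwarded, has attribute U, is authenticated, has attribute D, is classified as B.
Rules concluding "it meets criterion X": R5 needs "it has attribute L"; R8 needs "it arrived on a privileged port" — none of these are established.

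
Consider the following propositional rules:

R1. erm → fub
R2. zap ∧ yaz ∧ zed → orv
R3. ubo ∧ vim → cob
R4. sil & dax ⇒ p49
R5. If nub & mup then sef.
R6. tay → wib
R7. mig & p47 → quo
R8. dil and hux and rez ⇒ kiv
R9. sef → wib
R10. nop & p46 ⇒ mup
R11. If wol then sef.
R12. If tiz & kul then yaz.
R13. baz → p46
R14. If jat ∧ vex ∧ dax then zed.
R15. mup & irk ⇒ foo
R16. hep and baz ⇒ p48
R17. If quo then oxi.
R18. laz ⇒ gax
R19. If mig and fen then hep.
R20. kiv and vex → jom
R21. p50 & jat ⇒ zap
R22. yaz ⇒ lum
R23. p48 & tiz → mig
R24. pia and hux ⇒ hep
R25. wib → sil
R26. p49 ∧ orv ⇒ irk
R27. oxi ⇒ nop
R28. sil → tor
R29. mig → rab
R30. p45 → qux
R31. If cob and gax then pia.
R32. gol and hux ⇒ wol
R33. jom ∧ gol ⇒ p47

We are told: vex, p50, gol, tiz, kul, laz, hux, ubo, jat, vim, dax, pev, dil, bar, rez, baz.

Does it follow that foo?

Yes

cob  (by R3: ubo, vim)
kiv  (by R8: dil, hux, rez)
yaz  (by R12: tiz, kul)
p46  (by R13: baz)
zed  (by R14: jat, vex, dax)
gax  (by R18: laz)
jom  (by R20: kiv, vex)
zap  (by R21: p50, jat)
pia  (by R31: cob, gax)
wol  (by R32: gol, hux)
p47  (by R33: jom, gol)
orv  (by R2: zap, yaz, zed)
sef  (by R11: wol)
hep  (by R24: pia, hux)
wib  (by R9: sef)
p48  (by R16: hep, baz)
mig  (by R23: p48, tiz)
sil  (by R25: wib)
p49  (by R4: sil, dax)
quo  (by R7: mig, p47)
oxi  (by R17: quo)
irk  (by R26: p49, orv)
nop  (by R27: oxi)
mup  (by R10: nop, p46)
foo  (by R15: mup, irk)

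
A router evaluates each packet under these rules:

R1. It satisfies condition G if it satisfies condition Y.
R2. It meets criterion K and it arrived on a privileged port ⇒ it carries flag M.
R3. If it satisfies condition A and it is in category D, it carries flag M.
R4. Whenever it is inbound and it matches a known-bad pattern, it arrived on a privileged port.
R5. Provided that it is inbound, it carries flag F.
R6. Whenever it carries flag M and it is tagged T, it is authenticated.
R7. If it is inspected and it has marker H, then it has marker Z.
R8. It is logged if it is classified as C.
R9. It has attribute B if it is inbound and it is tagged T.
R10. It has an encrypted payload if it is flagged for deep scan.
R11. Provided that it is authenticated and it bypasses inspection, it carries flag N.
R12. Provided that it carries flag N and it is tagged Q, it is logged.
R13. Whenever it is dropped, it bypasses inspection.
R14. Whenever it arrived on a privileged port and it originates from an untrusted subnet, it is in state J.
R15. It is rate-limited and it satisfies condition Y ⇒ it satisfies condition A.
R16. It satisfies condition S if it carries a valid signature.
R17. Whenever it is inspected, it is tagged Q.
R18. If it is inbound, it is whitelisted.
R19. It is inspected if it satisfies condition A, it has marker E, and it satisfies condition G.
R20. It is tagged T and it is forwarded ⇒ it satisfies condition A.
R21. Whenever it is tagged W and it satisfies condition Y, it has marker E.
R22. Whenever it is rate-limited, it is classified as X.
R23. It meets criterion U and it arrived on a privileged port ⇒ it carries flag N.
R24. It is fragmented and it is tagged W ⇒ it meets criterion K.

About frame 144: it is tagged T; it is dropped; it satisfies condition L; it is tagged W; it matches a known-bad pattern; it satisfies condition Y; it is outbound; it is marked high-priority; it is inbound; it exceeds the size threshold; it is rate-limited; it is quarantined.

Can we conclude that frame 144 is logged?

Forward chaining from the given facts derives: satisfies condition G, arrived on a privileged port, carries flag F, has attribute B, bypasses inspection, satisfies condition A, is whitelisted, has marker E, is classified as X, is inspected, is tagged Q.
Rules concluding "it is logged": R8 needs "it is classified as C"; R12 needs "it carries flag N" — none of these are established.

No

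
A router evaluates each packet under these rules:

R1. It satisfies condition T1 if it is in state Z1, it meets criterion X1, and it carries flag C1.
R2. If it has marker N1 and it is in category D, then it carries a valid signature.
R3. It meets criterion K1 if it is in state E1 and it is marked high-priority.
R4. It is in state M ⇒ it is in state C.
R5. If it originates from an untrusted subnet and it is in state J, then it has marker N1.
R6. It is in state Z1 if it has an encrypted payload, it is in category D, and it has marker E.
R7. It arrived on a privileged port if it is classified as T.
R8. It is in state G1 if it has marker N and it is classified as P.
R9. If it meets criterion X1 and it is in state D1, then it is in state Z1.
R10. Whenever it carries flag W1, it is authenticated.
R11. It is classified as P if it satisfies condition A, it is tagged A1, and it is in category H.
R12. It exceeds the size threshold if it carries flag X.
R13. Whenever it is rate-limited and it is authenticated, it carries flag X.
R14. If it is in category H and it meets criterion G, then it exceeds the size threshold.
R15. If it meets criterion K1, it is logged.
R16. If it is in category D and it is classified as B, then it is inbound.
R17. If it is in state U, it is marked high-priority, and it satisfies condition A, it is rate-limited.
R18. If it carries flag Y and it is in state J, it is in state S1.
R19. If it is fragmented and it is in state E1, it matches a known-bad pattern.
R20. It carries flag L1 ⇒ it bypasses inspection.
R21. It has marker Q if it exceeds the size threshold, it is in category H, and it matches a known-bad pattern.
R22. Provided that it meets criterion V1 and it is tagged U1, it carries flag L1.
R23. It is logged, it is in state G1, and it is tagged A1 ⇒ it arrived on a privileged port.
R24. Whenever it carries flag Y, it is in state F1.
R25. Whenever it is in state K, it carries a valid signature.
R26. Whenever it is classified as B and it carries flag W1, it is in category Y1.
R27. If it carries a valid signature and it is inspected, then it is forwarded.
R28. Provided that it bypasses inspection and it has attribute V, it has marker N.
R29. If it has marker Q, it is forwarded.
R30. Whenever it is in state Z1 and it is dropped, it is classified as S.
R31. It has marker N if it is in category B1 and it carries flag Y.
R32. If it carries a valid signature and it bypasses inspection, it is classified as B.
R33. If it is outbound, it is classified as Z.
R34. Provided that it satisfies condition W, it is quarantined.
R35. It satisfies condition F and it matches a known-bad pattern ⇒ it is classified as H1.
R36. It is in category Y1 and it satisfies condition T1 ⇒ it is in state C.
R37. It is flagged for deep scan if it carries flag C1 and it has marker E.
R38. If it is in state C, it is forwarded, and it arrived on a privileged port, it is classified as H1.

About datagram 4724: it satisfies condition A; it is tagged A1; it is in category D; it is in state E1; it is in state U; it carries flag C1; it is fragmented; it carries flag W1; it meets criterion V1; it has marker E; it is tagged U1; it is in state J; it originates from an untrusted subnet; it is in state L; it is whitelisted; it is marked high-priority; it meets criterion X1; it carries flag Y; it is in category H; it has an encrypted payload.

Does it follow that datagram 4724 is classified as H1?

No

Forward chaining from the given facts derives: meets criterion K1, has marker N1, is in state Z1, is authenticated, is classified as P, is logged, is rate-limited, is in state S1, matches a known-bad pattern, carries flag L1, is in state F1, is flagged for deep scan, satisfies condition T1, carries a valid signature, carries flag X, bypasses inspection, is classified as B, exceeds the size threshold, is inbound, has marker Q, is in category Y1, is forwarded, is in state C.
Rules concluding "it is classified as H1": R35 needs "it satisfies condition F"; R38 needs "it arrived on a privileged port" — none of these are established.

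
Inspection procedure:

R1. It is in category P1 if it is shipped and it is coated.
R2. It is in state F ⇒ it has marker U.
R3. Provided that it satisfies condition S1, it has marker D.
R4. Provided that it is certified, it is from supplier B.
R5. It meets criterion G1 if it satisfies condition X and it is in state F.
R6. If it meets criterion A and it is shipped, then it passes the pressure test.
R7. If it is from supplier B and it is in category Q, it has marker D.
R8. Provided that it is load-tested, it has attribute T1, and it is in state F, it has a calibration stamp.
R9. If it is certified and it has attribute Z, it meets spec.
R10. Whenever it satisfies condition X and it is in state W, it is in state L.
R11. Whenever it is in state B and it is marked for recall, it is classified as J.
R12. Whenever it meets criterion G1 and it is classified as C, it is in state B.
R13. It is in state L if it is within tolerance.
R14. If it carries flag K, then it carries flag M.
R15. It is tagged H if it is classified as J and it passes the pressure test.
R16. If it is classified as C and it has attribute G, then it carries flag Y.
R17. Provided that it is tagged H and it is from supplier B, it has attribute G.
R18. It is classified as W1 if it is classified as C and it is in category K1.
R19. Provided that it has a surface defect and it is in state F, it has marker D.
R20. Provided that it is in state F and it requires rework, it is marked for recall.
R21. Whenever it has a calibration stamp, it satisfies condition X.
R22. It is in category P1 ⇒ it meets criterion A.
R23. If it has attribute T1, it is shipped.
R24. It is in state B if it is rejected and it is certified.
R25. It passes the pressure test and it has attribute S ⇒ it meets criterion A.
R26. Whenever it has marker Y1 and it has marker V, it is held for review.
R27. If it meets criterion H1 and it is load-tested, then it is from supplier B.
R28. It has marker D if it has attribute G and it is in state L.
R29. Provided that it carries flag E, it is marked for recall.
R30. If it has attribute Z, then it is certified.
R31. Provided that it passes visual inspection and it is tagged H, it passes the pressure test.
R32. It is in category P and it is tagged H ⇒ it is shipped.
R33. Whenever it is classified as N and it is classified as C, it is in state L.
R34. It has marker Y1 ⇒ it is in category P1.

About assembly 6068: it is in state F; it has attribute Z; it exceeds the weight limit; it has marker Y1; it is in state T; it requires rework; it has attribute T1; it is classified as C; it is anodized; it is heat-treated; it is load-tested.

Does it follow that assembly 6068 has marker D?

No

Forward chaining from the given facts derives: has marker U, has a calibration stamp, is marked for recall, satisfies condition X, is shipped, is certified, is in category P1, is from supplier B, meets criterion G1, meets spec, is in state B, meets criterion A, passes the pressure test, is classified as J, is tagged H, has attribute G, carries flag Y.
Rules concluding "it has marker D": R3 needs "it satisfies condition S1"; R7 needs "it is in category Q"; R19 needs "it has a surface defect"; R28 needs "it is in state L" — none of these are established.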